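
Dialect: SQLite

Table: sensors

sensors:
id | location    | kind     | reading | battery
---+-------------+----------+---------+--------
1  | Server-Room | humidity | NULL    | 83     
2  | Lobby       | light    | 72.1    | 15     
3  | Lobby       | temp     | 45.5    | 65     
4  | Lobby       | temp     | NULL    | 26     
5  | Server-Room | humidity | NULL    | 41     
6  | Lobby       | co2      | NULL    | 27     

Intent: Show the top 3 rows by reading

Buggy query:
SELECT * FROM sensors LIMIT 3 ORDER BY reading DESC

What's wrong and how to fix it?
Bug: ORDER BY cannot follow LIMIT; LIMIT is the final clause

Fix: Sort with ORDER BY, then apply LIMIT

Corrected query:
SELECT * FROM sensors ORDER BY reading DESC LIMIT 3

Result:
id | location    | kind     | reading | battery
---+-------------+----------+---------+--------
2  | Lobby       | light    | 72.1    | 15     
3  | Lobby       | temp     | 45.5    | 65     
1  | Server-Room | humidity | NULL    | 83     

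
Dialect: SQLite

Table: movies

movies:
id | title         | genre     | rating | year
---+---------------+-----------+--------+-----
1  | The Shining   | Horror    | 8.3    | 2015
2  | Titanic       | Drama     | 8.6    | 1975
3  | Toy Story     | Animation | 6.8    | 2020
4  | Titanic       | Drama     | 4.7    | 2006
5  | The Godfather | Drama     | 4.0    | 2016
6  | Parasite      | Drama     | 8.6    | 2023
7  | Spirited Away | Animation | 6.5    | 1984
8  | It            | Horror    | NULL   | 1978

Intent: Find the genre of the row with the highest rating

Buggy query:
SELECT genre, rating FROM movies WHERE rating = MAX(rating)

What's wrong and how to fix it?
Bug: MAX(rating) is an aggregate and cannot be used directly in WHERE

Fix: Use a subquery: WHERE rating = (SELECT MAX(rating) FROM movies)

Corrected query:
SELECT genre, rating FROM movies WHERE rating = (SELECT MAX(rating) FROM movies)

Result:
genre | rating
------+-------
Drama | 8.6   
Drama | 8.6   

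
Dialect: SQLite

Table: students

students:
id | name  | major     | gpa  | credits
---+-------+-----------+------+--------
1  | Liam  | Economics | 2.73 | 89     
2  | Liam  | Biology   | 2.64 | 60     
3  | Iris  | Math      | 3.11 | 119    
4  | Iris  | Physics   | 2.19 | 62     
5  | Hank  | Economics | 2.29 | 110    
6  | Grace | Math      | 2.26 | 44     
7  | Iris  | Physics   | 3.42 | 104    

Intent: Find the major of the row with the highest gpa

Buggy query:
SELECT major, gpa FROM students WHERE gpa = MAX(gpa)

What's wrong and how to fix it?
Bug: MAX(gpa) is an aggregate and cannot be used directly in WHERE

Fix: Use a subquery: WHERE gpa = (SELECT MAX(gpa) FROM students)

Corrected query:
SELECT major, gpa FROM students WHERE gpa = (SELECT MAX(gpa) FROM students)

Result:
major   | gpa 
--------+-----
Physics | 3.42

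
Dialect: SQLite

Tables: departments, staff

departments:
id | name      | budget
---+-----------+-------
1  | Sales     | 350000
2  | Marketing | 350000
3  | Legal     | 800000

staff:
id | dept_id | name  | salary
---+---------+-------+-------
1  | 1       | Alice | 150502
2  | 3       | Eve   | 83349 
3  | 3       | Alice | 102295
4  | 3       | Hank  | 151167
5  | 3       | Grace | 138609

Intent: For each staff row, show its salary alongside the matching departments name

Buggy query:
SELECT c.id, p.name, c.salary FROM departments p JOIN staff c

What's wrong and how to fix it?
Bug: JOIN with no ON clause produces a cartesian product; every staff row pairs with every departments row

Fix: Add ON c.dept_id = p.id to the JOIN

Corrected query:
SELECT c.id, p.name, c.salary FROM departments p JOIN staff c ON c.dept_id = p.id

Result:
id | name  | salary
---+-------+-------
1  | Sales | 150502
2  | Legal | 83349 
3  | Legal | 102295
4  | Legal | 151167
5  | Legal | 138609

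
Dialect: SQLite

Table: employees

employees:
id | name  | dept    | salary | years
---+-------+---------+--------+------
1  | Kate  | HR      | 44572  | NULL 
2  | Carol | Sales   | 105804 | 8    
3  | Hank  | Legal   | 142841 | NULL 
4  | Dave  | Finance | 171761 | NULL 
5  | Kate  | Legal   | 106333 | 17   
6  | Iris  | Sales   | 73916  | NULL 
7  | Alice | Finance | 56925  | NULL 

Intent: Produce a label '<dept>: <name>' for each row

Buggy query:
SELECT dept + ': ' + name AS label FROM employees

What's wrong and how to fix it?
Bug: '+' is numeric addition; on text columns SQLite converts them to 0 instead of concatenating

Fix: Replace + with || to concatenate text

Corrected query:
SELECT dept || ': ' || name AS label FROM employees

Result:
label         
--------------
HR: Kate      
Sales: Carol  
Legal: Hank   
Finance: Dave 
Legal: Kate   
Sales: Iris   
Finance: Alice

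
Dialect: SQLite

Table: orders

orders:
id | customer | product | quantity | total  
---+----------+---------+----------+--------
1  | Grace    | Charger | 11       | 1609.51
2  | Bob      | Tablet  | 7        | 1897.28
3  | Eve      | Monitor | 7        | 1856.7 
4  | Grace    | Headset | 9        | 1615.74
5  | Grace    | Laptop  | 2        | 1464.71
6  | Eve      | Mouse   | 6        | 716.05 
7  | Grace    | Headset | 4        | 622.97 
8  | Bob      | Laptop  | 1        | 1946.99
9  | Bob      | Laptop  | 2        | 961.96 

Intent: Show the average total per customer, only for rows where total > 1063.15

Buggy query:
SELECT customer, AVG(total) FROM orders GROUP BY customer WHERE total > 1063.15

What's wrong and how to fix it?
Bug: WHERE cannot follow GROUP BY

Fix: Move the WHERE clause before GROUP BY

Corrected query:
SELECT customer, AVG(total) FROM orders WHERE total > 1063.15 GROUP BY customer

Result:
customer | AVG(total)
---------+-----------
Bob      | 1922.135  
Eve      | 1856.7    
Grace    | 1563.32   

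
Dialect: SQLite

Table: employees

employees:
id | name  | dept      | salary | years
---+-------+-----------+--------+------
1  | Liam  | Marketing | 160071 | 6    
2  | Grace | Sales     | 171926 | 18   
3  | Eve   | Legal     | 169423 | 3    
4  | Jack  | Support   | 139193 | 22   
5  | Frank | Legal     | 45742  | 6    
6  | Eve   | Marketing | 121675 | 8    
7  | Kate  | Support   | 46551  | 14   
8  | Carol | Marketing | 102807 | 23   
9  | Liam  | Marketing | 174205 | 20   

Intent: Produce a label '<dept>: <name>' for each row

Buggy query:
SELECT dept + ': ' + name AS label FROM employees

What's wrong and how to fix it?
Bug: SQLite uses || for string concatenation; + coerces text to numbers (yielding 0)

Fix: Use the || operator for string concatenation

Corrected query:
SELECT dept || ': ' || name AS label FROM employees

Result:
label           
----------------
Marketing: Liam 
Sales: Grace    
Legal: Eve      
Support: Jack   
Legal: Frank    
Marketing: Eve  
Support: Kate   
Marketing: Carol
Marketing: Liam 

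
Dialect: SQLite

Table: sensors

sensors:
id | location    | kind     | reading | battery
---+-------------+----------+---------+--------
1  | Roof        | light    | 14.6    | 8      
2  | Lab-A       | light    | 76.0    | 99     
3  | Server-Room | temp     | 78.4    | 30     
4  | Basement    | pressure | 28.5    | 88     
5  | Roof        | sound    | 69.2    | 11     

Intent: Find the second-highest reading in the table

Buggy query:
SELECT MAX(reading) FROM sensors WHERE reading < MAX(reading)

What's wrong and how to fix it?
Bug: MAX(reading) on the right of the comparison is an aggregate-in-WHERE error

Fix: Put the inner MAX in a scalar subquery

Corrected query:
SELECT MAX(reading) FROM sensors WHERE reading < (SELECT MAX(reading) FROM sensors)

Result:
MAX(reading)
------------
76          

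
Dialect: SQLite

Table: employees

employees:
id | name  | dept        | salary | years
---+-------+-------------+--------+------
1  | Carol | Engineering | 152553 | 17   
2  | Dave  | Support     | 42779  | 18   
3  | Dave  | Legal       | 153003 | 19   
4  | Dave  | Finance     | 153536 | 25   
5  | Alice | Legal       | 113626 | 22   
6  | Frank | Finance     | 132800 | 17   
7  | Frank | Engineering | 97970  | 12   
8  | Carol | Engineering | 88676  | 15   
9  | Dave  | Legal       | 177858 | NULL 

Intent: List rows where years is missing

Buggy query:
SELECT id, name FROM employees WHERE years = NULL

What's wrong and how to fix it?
Bug: '= NULL' is always unknown in SQL three-valued logic, so no rows match

Fix: Use IS NULL to test for NULL

Corrected query:
SELECT id, name FROM employees WHERE years IS NULL

Result:
id | name
---+-----
9  | Dave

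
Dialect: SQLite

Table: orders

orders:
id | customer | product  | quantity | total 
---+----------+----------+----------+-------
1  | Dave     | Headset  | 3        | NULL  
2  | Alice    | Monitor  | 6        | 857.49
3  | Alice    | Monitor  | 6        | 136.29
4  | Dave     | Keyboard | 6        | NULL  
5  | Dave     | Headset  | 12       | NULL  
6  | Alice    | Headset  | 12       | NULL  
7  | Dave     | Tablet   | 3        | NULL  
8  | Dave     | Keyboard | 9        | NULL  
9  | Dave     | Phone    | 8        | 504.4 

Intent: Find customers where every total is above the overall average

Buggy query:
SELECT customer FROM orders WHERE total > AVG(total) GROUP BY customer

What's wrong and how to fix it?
Bug: WHERE evaluates per row before aggregation, so AVG() is unavailable

Fix: Use a subquery for AVG and a HAVING MIN(...) filter so the condition holds for every row in the group

Corrected query:
SELECT customer FROM orders GROUP BY customer HAVING MIN(total) > (SELECT AVG(total) FROM orders)

Result:
customer
--------
Dave    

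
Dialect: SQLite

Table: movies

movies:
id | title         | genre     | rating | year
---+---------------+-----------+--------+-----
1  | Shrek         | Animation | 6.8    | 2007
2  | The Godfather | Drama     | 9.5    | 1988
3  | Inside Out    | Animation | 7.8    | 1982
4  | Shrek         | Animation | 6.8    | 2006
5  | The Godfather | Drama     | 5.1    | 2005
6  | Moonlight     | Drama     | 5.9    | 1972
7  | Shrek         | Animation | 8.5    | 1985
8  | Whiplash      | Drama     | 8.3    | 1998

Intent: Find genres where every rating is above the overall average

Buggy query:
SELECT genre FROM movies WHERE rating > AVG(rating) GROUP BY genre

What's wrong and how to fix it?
Bug: AVG() is an aggregate; it can't sit directly in WHERE

Fix: Use a subquery for AVG and a HAVING MIN(...) filter so the condition holds for every row in the group

Corrected query:
SELECT genre FROM movies GROUP BY genre HAVING MIN(rating) > (SELECT AVG(rating) FROM movies)

Result:
(no rows)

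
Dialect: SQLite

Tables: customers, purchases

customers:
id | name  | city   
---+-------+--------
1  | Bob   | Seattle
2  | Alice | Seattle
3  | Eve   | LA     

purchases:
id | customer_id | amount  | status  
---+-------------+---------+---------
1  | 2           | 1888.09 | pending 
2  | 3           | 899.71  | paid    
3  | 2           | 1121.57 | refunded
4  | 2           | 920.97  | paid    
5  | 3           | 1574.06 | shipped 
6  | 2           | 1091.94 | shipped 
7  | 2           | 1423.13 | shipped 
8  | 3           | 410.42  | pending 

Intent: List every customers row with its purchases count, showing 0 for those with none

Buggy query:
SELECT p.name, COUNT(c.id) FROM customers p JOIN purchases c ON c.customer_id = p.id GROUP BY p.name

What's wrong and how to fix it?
Bug: INNER JOIN drops customers rows that have no matching purchases rows

Fix: Use LEFT JOIN so parents without children still appear (COUNT(c.id) gives 0)

Corrected query:
SELECT p.name, COUNT(c.id) FROM customers p LEFT JOIN purchases c ON c.customer_id = p.id GROUP BY p.name

Result:
name  | COUNT(c.id)
------+------------
Alice | 5          
Bob   | 0          
Eve   | 3          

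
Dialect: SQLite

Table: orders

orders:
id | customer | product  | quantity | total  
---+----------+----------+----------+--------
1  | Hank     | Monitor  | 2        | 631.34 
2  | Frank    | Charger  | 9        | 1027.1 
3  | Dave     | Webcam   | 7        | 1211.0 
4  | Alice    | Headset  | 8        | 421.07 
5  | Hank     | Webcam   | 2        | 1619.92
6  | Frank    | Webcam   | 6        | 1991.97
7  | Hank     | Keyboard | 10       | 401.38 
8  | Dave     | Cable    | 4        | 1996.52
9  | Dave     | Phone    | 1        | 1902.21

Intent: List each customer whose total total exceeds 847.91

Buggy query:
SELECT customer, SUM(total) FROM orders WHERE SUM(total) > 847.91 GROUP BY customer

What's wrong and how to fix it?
Bug: SUM(total) is an aggregate, but WHERE filters rows before aggregation

Fix: Use HAVING (which filters groups after aggregation) instead of WHERE

Corrected query:
SELECT customer, SUM(total) FROM orders GROUP BY customer HAVING SUM(total) > 847.91

Result:
customer | SUM(total)
---------+-----------
Dave     | 5109.73   
Frank    | 3019.07   
Hank     | 2652.64   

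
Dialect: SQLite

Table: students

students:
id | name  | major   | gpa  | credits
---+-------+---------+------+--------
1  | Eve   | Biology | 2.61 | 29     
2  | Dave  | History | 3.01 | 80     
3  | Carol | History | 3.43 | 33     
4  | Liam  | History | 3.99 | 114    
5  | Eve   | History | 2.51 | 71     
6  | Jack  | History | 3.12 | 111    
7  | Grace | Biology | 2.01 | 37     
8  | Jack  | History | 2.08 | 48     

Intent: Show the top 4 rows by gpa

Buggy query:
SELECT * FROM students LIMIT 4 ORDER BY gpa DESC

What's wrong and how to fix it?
Bug: LIMIT must come after ORDER BY

Fix: Swap the clauses: ORDER BY first, then LIMIT

Corrected query:
SELECT * FROM students ORDER BY gpa DESC LIMIT 4

Result:
id | name  | major   | gpa  | credits
---+-------+---------+------+--------
4  | Liam  | History | 3.99 | 114    
3  | Carol | History | 3.43 | 33     
6  | Jack  | History | 3.12 | 111    
2  | Dave  | History | 3.01 | 80     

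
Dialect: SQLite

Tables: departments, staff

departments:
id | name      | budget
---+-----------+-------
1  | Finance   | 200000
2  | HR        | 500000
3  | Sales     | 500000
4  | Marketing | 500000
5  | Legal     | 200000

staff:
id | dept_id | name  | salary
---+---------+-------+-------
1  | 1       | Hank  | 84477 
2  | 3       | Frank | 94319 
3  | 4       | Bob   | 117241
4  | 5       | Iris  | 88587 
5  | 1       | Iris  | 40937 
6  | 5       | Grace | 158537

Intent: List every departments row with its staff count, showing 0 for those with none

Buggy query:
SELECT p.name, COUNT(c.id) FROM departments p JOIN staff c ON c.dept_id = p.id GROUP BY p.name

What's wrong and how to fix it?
Bug: INNER JOIN drops departments rows that have no matching staff rows

Fix: Switch to LEFT JOIN to retain unmatched parent rows

Corrected query:
SELECT p.name, COUNT(c.id) FROM departments p LEFT JOIN staff c ON c.dept_id = p.id GROUP BY p.name

Result:
name      | COUNT(c.id)
----------+------------
Finance   | 2          
HR        | 0          
Legal     | 2          
Marketing | 1          
Sales     | 1          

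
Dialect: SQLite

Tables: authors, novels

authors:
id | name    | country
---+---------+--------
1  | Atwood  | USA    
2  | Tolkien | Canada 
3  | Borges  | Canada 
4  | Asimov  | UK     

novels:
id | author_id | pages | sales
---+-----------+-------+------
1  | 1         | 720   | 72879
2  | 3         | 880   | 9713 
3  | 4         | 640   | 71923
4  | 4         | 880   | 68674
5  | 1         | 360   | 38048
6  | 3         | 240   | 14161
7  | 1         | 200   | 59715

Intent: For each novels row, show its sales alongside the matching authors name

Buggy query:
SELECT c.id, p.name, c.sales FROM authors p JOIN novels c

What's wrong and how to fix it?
Bug: Missing join condition: each novels row is matched to all authors rows instead of just its own

Fix: Specify the join condition linking the foreign key to the parent id

Corrected query:
SELECT c.id, p.name, c.sales FROM authors p JOIN novels c ON c.author_id = p.id

Result:
id | name   | sales
---+--------+------
1  | Atwood | 72879
2  | Borges | 9713 
3  | Asimov | 71923
4  | Asimov | 68674
5  | Atwood | 38048
6  | Borges | 14161
7  | Atwood | 59715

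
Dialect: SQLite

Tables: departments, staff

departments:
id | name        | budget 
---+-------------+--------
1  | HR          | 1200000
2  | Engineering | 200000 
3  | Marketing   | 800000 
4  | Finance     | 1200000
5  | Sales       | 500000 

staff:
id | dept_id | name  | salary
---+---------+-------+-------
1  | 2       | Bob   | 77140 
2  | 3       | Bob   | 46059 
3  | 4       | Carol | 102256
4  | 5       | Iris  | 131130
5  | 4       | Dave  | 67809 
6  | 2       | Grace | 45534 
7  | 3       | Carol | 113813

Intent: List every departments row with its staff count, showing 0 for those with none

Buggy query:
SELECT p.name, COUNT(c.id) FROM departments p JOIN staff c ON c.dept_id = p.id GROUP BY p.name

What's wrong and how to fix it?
Bug: An inner join excludes parents with zero children

Fix: Use LEFT JOIN so parents without children still appear (COUNT(c.id) gives 0)

Corrected query:
SELECT p.name, COUNT(c.id) FROM departments p LEFT JOIN staff c ON c.dept_id = p.id GROUP BY p.name

Result:
name        | COUNT(c.id)
------------+------------
Engineering | 2          
Finance     | 2          
HR          | 0          
Marketing   | 2          
Sales       | 1          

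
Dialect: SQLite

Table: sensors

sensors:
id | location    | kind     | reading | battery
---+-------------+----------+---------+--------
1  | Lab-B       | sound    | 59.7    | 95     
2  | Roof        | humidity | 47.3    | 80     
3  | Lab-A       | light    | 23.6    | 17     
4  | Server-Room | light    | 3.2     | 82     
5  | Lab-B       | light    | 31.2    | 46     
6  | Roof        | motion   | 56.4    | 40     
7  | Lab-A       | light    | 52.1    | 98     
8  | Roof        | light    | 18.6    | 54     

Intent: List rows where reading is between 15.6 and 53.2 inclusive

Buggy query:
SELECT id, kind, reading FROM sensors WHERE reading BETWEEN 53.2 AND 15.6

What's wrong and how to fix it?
Bug: The bounds are reversed; BETWEEN a AND b requires a <= b to match anything

Fix: Swap the bounds so the smaller value comes first

Corrected query:
SELECT id, kind, reading FROM sensors WHERE reading BETWEEN 15.6 AND 53.2

Result:
id | kind     | reading
---+----------+--------
2  | humidity | 47.3   
3  | light    | 23.6   
5  | light    | 31.2   
7  | light    | 52.1   
8  | light    | 18.6   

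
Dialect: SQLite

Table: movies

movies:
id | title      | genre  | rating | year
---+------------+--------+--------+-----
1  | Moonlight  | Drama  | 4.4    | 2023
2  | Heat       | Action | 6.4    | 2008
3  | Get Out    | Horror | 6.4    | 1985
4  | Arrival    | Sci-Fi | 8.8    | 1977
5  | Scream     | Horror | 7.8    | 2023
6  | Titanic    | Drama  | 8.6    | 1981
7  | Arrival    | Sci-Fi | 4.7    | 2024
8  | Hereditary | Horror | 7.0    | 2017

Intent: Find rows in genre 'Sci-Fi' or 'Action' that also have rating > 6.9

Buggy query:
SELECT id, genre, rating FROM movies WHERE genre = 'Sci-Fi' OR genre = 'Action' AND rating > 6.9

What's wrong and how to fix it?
Bug: AND binds tighter than OR, so this parses as genre = 'Sci-Fi' OR (genre = 'Action' AND rating > 6.9)

Fix: Add parentheses around the OR so the AND applies to both alternatives

Corrected query:
SELECT id, genre, rating FROM movies WHERE (genre = 'Sci-Fi' OR genre = 'Action') AND rating > 6.9

Result:
id | genre  | rating
---+--------+-------
4  | Sci-Fi | 8.8   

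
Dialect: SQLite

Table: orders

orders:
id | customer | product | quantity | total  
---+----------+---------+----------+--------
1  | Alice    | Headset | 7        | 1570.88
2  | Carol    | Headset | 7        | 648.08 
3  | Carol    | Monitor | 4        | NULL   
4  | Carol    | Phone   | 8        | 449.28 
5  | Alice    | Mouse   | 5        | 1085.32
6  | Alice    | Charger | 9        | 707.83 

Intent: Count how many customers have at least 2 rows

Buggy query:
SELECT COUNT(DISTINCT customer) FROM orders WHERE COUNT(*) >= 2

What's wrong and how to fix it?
Bug: WHERE filters individual rows, not groups, so a group-level COUNT is invalid there

Fix: Group first with HAVING COUNT(*) >= 2, then COUNT the resulting groups

Corrected query:
SELECT COUNT(*) FROM (SELECT customer FROM orders GROUP BY customer HAVING COUNT(*) >= 2)

Result:
COUNT(*)
--------
2       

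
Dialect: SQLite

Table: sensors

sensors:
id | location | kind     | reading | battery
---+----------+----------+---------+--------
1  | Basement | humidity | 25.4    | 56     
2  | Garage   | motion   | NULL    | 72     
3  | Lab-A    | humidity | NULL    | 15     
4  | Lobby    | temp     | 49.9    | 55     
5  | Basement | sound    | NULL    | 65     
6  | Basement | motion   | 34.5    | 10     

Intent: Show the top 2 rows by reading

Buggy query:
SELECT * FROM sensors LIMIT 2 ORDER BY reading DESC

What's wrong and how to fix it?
Bug: ORDER BY cannot follow LIMIT; LIMIT is the final clause

Fix: Sort with ORDER BY, then apply LIMIT

Corrected query:
SELECT * FROM sensors ORDER BY reading DESC LIMIT 2

Result:
id | location | kind   | reading | battery
---+----------+--------+---------+--------
4  | Lobby    | temp   | 49.9    | 55     
6  | Basement | motion | 34.5    | 10     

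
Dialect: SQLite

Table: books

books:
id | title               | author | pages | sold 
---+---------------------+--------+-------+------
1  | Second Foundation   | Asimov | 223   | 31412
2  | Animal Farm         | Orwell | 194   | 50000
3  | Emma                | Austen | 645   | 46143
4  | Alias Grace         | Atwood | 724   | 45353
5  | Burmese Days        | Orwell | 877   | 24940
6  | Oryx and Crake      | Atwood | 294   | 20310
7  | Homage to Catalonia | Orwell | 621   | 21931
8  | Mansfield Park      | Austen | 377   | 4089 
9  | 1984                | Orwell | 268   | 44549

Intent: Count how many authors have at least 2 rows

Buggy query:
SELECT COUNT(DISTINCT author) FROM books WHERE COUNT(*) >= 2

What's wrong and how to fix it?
Bug: COUNT(*) cannot appear in WHERE; the per-group count doesn't exist yet

Fix: Use a subquery that GROUPs and filters with HAVING, then count its rows

Corrected query:
SELECT COUNT(*) FROM (SELECT author FROM books GROUP BY author HAVING COUNT(*) >= 2)

Result:
COUNT(*)
--------
3       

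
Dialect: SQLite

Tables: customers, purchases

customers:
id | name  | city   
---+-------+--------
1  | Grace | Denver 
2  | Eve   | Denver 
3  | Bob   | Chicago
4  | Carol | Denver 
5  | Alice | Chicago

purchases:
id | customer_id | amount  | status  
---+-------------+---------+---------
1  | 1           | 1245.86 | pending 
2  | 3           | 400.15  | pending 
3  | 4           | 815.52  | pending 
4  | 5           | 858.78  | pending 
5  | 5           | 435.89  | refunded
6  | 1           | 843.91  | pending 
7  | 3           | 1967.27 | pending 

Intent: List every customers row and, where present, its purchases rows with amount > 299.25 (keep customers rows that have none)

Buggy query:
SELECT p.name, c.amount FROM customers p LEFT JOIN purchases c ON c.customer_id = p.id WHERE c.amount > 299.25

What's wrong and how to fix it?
Bug: A WHERE condition on the right-hand table after LEFT JOIN drops unmatched parents

Fix: Move the right-table condition into the ON clause so unmatched parents are kept

Corrected query:
SELECT p.name, c.amount FROM customers p LEFT JOIN purchases c ON c.customer_id = p.id AND c.amount > 299.25

Result:
name  | amount 
------+--------
Grace | 843.91 
Grace | 1245.86
Eve   | NULL   
Bob   | 400.15 
Bob   | 1967.27
Carol | 815.52 
Alice | 435.89 
Alice | 858.78 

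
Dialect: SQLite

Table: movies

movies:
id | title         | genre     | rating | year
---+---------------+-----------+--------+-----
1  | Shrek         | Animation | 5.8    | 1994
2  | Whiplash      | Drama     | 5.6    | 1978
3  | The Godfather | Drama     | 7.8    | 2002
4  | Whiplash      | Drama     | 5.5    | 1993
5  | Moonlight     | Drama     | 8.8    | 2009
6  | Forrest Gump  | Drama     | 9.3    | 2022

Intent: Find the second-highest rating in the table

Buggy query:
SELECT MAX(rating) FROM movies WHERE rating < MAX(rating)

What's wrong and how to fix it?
Bug: The inner MAX is an aggregate inside WHERE, which is not allowed

Fix: Put the inner MAX in a scalar subquery

Corrected query:
SELECT MAX(rating) FROM movies WHERE rating < (SELECT MAX(rating) FROM movies)

Result:
MAX(rating)
-----------
8.8        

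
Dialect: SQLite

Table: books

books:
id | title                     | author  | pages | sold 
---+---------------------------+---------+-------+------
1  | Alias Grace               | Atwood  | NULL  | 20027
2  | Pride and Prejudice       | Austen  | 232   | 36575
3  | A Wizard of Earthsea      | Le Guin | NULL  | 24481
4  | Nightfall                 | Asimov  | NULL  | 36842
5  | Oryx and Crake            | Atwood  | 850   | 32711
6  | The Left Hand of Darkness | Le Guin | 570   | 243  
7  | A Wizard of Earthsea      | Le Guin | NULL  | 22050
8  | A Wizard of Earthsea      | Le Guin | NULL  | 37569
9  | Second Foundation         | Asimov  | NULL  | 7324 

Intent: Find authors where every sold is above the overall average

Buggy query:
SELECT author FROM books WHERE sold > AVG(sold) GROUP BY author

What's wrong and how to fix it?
Bug: WHERE evaluates per row before aggregation, so AVG() is unavailable

Fix: Use a subquery for AVG and a HAVING MIN(...) filter so the condition holds for every row in the group

Corrected query:
SELECT author FROM books GROUP BY author HAVING MIN(sold) > (SELECT AVG(sold) FROM books)

Result:
author
------
Austen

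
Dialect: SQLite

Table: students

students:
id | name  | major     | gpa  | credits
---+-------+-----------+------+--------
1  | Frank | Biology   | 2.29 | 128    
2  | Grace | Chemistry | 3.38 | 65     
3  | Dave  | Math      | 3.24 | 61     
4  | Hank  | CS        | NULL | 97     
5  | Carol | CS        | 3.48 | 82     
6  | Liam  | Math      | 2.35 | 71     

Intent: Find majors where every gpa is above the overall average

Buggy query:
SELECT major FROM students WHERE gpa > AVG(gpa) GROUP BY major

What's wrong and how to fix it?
Bug: AVG() is an aggregate; it can't sit directly in WHERE

Fix: Compute the overall average in a scalar subquery and compare each group's MIN against it in HAVING

Corrected query:
SELECT major FROM students GROUP BY major HAVING MIN(gpa) > (SELECT AVG(gpa) FROM students)

Result:
major    
---------
CS       
Chemistry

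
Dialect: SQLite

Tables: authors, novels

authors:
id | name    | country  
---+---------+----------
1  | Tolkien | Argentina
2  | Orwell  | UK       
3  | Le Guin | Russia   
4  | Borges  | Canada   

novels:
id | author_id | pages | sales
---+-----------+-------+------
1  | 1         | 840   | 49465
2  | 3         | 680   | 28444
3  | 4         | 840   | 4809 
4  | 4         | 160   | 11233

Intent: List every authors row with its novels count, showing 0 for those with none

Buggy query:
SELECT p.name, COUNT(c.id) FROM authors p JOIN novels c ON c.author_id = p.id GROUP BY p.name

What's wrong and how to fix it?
Bug: INNER JOIN drops authors rows that have no matching novels rows

Fix: Switch to LEFT JOIN to retain unmatched parent rows

Corrected query:
SELECT p.name, COUNT(c.id) FROM authors p LEFT JOIN novels c ON c.author_id = p.id GROUP BY p.name

Result:
name    | COUNT(c.id)
--------+------------
Borges  | 2          
Le Guin | 1          
Orwell  | 0          
Tolkien | 1          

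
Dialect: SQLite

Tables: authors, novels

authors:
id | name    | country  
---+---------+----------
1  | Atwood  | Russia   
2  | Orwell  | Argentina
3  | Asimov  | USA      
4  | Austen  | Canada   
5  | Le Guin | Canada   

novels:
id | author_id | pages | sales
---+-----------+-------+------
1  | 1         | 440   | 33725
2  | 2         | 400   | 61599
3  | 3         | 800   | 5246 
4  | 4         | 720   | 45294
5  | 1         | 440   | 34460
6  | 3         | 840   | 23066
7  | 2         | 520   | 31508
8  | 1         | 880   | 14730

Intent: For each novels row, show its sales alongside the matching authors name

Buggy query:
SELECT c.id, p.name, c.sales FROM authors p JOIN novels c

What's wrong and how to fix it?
Bug: Missing join condition: each novels row is matched to all authors rows instead of just its own

Fix: Specify the join condition linking the foreign key to the parent id

Corrected query:
SELECT c.id, p.name, c.sales FROM authors p JOIN novels c ON c.author_id = p.id

Result:
id | name   | sales
---+--------+------
1  | Atwood | 33725
2  | Orwell | 61599
3  | Asimov | 5246 
4  | Austen | 45294
5  | Atwood | 34460
6  | Asimov | 23066
7  | Orwell | 31508
8  | Atwood | 14730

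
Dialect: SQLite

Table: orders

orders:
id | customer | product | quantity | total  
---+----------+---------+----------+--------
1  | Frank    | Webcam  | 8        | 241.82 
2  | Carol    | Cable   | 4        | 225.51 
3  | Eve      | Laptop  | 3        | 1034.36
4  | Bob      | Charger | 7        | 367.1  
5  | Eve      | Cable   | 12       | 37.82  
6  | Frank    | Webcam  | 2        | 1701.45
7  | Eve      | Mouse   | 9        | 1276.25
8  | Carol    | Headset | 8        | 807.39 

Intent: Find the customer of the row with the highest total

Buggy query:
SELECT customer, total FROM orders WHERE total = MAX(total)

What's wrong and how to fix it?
Bug: MAX(total) is an aggregate and cannot be used directly in WHERE

Fix: Use a subquery: WHERE total = (SELECT MAX(total) FROM orders)

Corrected query:
SELECT customer, total FROM orders WHERE total = (SELECT MAX(total) FROM orders)

Result:
customer | total  
---------+--------
Frank    | 1701.45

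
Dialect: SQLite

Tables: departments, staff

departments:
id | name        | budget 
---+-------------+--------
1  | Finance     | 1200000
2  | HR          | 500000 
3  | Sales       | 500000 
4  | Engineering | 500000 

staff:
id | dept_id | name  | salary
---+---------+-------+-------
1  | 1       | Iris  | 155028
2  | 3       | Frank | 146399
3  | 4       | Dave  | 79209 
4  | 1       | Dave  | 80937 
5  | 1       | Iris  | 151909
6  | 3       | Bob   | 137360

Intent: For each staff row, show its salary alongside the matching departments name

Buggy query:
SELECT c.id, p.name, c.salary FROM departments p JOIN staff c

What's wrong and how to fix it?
Bug: Missing join condition: each staff row is matched to all departments rows instead of just its own

Fix: Add ON c.dept_id = p.id to the JOIN

Corrected query:
SELECT c.id, p.name, c.salary FROM departments p JOIN staff c ON c.dept_id = p.id

Result:
id | name        | salary
---+-------------+-------
1  | Finance     | 155028
2  | Sales       | 146399
3  | Engineering | 79209 
4  | Finance     | 80937 
5  | Finance     | 151909
6  | Sales       | 137360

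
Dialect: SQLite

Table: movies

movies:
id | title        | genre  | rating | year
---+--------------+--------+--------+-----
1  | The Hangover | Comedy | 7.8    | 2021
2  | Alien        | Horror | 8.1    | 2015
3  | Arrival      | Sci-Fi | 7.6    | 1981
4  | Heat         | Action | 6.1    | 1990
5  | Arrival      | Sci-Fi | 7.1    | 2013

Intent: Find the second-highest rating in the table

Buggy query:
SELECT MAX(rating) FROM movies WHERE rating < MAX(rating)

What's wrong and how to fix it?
Bug: MAX(rating) on the right of the comparison is an aggregate-in-WHERE error

Fix: Put the inner MAX in a scalar subquery

Corrected query:
SELECT MAX(rating) FROM movies WHERE rating < (SELECT MAX(rating) FROM movies)

Result:
MAX(rating)
-----------
7.8        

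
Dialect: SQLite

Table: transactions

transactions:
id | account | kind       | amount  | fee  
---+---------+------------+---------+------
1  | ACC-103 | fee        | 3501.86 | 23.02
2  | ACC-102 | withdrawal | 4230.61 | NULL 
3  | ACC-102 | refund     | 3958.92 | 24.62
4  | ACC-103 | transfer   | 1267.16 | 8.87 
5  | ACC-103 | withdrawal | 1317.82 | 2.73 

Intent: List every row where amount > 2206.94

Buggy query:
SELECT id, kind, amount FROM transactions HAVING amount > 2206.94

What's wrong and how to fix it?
Bug: This is a non-aggregate query (no GROUP BY, no aggregates), so in SQLite the HAVING clause is invalid here; a row-level condition belongs in WHERE

Fix: Use WHERE for row-level filtering

Corrected query:
SELECT id, kind, amount FROM transactions WHERE amount > 2206.94

Result:
id | kind       | amount 
---+------------+--------
1  | fee        | 3501.86
2  | withdrawal | 4230.61
3  | refund     | 3958.92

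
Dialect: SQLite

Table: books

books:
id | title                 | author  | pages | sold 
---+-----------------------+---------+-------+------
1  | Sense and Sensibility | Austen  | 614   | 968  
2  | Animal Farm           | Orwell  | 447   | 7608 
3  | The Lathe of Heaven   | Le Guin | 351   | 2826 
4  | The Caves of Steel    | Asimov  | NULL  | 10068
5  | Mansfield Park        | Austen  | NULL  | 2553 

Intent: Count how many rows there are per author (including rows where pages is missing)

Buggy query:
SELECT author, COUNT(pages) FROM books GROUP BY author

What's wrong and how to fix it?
Bug: COUNT(column) counts non-NULL values only; rows with NULL pages aren't counted

Fix: Use COUNT(*) to count all rows regardless of NULL

Corrected query:
SELECT author, COUNT(*) FROM books GROUP BY author

Result:
author  | COUNT(*)
--------+---------
Asimov  | 1       
Austen  | 2       
Le Guin | 1       
Orwell  | 1       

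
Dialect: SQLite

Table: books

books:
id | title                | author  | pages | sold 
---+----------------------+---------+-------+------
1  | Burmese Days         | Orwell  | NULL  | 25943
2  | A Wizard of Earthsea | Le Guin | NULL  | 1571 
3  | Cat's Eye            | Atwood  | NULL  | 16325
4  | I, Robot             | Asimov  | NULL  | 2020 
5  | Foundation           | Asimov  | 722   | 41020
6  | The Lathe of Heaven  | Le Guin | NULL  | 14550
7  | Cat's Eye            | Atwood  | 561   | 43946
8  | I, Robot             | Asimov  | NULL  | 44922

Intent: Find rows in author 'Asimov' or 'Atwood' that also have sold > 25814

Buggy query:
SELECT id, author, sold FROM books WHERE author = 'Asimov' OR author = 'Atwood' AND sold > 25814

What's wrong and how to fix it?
Bug: Without parentheses, AND is evaluated before OR, so the sold filter only applies to the 'Atwood' branch

Fix: Group the OR with parentheses (or use IN), then AND the threshold

Corrected query:
SELECT id, author, sold FROM books WHERE (author = 'Asimov' OR author = 'Atwood') AND sold > 25814

Result:
id | author | sold 
---+--------+------
5  | Asimov | 41020
7  | Atwood | 43946
8  | Asimov | 44922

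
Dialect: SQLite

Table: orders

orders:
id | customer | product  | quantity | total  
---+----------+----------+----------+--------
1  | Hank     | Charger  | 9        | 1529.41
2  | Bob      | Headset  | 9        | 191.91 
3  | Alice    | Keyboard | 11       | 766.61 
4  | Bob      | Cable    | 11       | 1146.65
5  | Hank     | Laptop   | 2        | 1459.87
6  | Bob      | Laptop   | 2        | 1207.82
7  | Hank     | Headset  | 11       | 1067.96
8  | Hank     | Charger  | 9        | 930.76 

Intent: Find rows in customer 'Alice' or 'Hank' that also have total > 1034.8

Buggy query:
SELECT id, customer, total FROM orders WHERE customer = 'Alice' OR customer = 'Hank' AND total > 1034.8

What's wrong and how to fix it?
Bug: Without parentheses, AND is evaluated before OR, so the total filter only applies to the 'Hank' branch

Fix: Group the OR with parentheses (or use IN), then AND the threshold

Corrected query:
SELECT id, customer, total FROM orders WHERE (customer = 'Alice' OR customer = 'Hank') AND total > 1034.8

Result:
id | customer | total  
---+----------+--------
1  | Hank     | 1529.41
5  | Hank     | 1459.87
7  | Hank     | 1067.96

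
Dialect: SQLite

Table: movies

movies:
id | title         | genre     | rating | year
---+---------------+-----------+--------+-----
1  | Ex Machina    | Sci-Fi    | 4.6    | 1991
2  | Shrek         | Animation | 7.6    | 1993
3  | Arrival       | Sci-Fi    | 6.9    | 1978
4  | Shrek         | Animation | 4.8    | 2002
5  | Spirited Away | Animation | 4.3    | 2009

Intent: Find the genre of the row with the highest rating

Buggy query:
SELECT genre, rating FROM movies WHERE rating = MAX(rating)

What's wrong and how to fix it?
Bug: MAX(rating) is an aggregate and cannot be used directly in WHERE

Fix: Use a subquery: WHERE rating = (SELECT MAX(rating) FROM movies)

Corrected query:
SELECT genre, rating FROM movies WHERE rating = (SELECT MAX(rating) FROM movies)

Result:
genre     | rating
----------+-------
Animation | 7.6   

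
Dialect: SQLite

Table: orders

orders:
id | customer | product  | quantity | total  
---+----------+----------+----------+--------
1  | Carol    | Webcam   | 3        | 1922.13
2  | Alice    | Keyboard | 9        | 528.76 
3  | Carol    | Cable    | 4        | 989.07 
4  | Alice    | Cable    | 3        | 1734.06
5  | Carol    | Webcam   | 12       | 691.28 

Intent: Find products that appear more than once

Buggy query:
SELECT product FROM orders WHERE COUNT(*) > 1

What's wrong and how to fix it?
Bug: COUNT(*) is an aggregate and cannot be used in WHERE

Fix: Group first, then use HAVING for the count condition

Corrected query:
SELECT product FROM orders GROUP BY product HAVING COUNT(*) > 1

Result:
product
-------
Cable  
Webcam 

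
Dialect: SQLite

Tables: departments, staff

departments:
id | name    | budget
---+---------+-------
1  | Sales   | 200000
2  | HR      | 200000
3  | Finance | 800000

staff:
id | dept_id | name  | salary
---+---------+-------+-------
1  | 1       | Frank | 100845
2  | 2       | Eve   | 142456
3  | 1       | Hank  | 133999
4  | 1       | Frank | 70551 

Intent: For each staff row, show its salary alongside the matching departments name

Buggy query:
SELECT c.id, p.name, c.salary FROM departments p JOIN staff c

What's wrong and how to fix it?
Bug: Missing join condition: each staff row is matched to all departments rows instead of just its own

Fix: Specify the join condition linking the foreign key to the parent id

Corrected query:
SELECT c.id, p.name, c.salary FROM departments p JOIN staff c ON c.dept_id = p.id

Result:
id | name  | salary
---+-------+-------
1  | Sales | 100845
2  | HR    | 142456
3  | Sales | 133999
4  | Sales | 70551 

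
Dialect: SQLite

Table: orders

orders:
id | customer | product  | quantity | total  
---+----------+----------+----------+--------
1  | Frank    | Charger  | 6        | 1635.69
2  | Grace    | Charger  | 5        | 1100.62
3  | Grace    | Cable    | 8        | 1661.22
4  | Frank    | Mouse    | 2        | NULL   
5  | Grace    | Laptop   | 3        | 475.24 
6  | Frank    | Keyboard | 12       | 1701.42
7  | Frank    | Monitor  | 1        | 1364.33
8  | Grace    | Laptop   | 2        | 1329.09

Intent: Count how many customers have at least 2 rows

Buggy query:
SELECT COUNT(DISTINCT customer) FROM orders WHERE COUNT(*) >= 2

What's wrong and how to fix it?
Bug: COUNT(*) cannot appear in WHERE; the per-group count doesn't exist yet

Fix: Use a subquery that GROUPs and filters with HAVING, then count its rows

Corrected query:
SELECT COUNT(*) FROM (SELECT customer FROM orders GROUP BY customer HAVING COUNT(*) >= 2)

Result:
COUNT(*)
--------
2       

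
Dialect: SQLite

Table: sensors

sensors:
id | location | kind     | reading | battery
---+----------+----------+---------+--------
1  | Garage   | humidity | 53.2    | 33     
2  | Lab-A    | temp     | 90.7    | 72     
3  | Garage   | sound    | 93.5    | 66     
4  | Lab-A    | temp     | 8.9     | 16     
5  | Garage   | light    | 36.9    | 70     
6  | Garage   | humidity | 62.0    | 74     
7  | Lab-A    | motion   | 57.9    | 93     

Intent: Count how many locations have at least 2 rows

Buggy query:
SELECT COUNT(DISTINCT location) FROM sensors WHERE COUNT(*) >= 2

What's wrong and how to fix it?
Bug: COUNT(*) cannot appear in WHERE; the per-group count doesn't exist yet

Fix: Use a subquery that GROUPs and filters with HAVING, then count its rows

Corrected query:
SELECT COUNT(*) FROM (SELECT location FROM sensors GROUP BY location HAVING COUNT(*) >= 2)

Result:
COUNT(*)
--------
2       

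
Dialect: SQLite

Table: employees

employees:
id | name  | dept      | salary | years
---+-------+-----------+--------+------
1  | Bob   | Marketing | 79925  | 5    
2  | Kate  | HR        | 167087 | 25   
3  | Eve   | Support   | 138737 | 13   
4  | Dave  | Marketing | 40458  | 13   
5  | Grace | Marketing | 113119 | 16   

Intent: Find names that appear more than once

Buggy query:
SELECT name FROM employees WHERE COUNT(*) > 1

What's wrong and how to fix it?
Bug: WHERE can't reference COUNT(*); aggregates are computed after WHERE

Fix: GROUP BY name, then filter groups with HAVING COUNT(*) > 1

Corrected query:
SELECT name FROM employees GROUP BY name HAVING COUNT(*) > 1

Result:
(no rows)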